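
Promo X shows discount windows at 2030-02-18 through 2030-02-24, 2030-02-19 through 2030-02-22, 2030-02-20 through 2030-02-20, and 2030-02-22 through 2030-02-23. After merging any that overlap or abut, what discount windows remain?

2030-02-19 through 2030-02-22 overlaps/touches 2030-02-18 through 2030-02-24 → extend to 2030-02-18 through 2030-02-24.
2030-02-20 through 2030-02-20 overlaps/touches 2030-02-18 through 2030-02-24 → extend to 2030-02-18 through 2030-02-24.
2030-02-22 through 2030-02-23 overlaps/touches 2030-02-18 through 2030-02-24 → extend to 2030-02-18 through 2030-02-24.

2030-02-18 through 2030-02-24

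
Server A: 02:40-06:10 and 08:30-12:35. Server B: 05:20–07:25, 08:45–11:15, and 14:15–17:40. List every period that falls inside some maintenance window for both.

02:40–06:10 ∩ B → 05:20–06:10.
08:30–12:35 ∩ B → 08:45–11:15.

05:20–06:10, 08:45–11:15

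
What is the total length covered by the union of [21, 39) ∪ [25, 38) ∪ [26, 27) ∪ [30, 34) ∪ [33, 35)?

Merged: [21, 39).
Length: 18.

18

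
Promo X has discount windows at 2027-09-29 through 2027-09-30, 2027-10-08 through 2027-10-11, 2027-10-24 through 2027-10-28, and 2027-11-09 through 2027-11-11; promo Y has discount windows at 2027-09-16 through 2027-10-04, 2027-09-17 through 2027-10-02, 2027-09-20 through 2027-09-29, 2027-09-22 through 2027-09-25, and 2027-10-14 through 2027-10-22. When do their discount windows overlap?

Second set merges to 2027-09-16 through 2027-10-04, 2027-10-14 through 2027-10-22.
2027-09-29 through 2027-09-30 meets the second set on 2027-09-29 through 2027-09-30.
2027-10-08 through 2027-10-11: no overlap with the second set.
2027-10-24 through 2027-10-28: no overlap with the second set.
2027-11-09 through 2027-11-11: no overlap with the second set.

2027-09-29 through 2027-09-30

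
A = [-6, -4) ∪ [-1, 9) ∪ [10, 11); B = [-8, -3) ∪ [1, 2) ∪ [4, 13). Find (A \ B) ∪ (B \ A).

[-8, -6) ∪ [-4, -3) ∪ [-1, 1) ∪ [2, 4) ∪ [9, 10) ∪ [11, 13)

A \ B = [-1, 1), [2, 4).
B \ A = [-8, -6), [-4, -3), [9, 10), [11, 13).
Union of the two gives the symmetric difference.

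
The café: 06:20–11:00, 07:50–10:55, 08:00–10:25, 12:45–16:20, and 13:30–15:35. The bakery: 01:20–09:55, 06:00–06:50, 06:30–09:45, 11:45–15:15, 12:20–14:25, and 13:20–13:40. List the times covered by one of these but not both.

01:20-06:20, 09:55-11:00, 11:45-12:45, 15:15-16:20

First set merges to 06:20-11:00, 12:45-16:20.
Second set merges to 01:20-09:55, 11:45-15:15.
Only in the first: 09:55-11:00, 15:15-16:20.
Only in the second: 01:20-06:20, 11:45-12:45.
Together these are the periods covered by exactly one.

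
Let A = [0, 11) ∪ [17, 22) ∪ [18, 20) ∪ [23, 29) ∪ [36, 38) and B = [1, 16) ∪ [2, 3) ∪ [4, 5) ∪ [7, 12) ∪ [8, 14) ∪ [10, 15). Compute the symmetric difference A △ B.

[0, 1) ∪ [11, 16) ∪ [17, 22) ∪ [23, 29) ∪ [36, 38)

Merge the first list: [0, 11), [17, 22), [23, 29), [36, 38).
Merge the second list: [1, 16).
Only in the first: [0, 1), [17, 22), [23, 29), [36, 38).
Only in the second: [11, 16).
Together these are the periods covered by exactly one.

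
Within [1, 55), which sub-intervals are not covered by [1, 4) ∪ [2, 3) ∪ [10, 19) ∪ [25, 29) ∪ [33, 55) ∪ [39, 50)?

The merged coverage is [1, 4), [10, 19), [25, 29), [33, 55).
Uncovered inside [1, 55): [4, 10), [19, 25), [29, 33).

[4, 10) ∪ [19, 25) ∪ [29, 33)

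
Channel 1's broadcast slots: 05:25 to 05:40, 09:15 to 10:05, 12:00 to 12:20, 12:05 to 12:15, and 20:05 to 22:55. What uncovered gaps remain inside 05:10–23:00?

05:10–05:25, 05:40–09:15, 10:05–12:00, 12:20–20:05, 22:55–23:00

After merging, the occupied span is 05:25–05:40, 09:15–10:05, 12:00–12:20, 20:05–22:55.
Complement within 05:10–23:00: 05:10–05:25, 05:40–09:15, 10:05–12:00, 12:20–20:05, 22:55–23:00.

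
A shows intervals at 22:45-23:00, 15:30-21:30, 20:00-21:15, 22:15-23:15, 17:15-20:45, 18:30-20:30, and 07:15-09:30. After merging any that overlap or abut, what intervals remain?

Sort by start: 07:15-09:30, 15:30-21:30, 17:15-20:45, 18:30-20:30, 20:00-21:15, 22:15-23:15, 22:45-23:00.
15:30-21:30 is disjoint → start new block.
17:15-20:45 overlaps/touches 15:30-21:30 → extend to 15:30-21:30.
18:30-20:30 overlaps/touches 15:30-21:30 → extend to 15:30-21:30.
20:00-21:15 overlaps/touches 15:30-21:30 → extend to 15:30-21:30.
22:15-23:15 is disjoint → start new block.
22:45-23:00 overlaps/touches 22:15-23:15 → extend to 22:15-23:15.

07:15-09:30, 15:30-21:30, 22:15-23:15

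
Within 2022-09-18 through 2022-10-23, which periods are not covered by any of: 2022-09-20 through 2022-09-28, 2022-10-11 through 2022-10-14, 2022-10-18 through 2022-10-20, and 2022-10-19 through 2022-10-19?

2022-09-18 through 2022-09-19, 2022-09-29 through 2022-10-10, 2022-10-15 through 2022-10-17, 2022-10-21 through 2022-10-23

After merging, the occupied span is 2022-09-20 through 2022-09-28, 2022-10-11 through 2022-10-14, 2022-10-18 through 2022-10-20.
Gaps within 2022-09-18 through 2022-10-23: 2022-09-18 through 2022-09-19, 2022-09-29 through 2022-10-10, 2022-10-15 through 2022-10-17, 2022-10-21 through 2022-10-23.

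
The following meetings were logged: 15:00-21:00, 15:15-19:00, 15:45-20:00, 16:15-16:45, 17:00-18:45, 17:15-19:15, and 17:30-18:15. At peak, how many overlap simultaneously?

At 17:30, 6 of the intervals are simultaneously active.
No point has more.

6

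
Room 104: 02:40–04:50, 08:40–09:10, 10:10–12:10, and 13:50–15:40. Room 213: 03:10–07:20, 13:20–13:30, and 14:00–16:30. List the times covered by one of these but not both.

A but not B: 02:40–03:10, 08:40–09:10, 10:10–12:10, 13:50–14:00.
B but not A: 04:50–07:20, 13:20–13:30, 15:40–16:30.
Combining gives A △ B.

02:40–03:10, 04:50–07:20, 08:40–09:10, 10:10–12:10, 13:20–13:30, 13:50–14:00, 15:40–16:30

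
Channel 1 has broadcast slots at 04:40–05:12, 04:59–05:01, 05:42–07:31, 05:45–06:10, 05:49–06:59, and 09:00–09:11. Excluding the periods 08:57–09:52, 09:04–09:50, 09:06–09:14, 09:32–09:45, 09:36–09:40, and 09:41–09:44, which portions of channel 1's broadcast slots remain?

04:40-05:12, 05:42-07:31

First set merges to 04:40-05:12, 05:42-07:31, 09:00-09:11.
Second set merges to 08:57-09:52.
04:40-05:12: no B overlap → unchanged.
05:42-07:31: no B overlap → unchanged.
09:00-09:11: fully covered by B → removed.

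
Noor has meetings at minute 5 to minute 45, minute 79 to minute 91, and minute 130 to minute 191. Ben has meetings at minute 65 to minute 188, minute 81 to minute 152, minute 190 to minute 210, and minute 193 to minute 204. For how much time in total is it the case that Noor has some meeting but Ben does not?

Merge the second list: minute 65 to minute 188, minute 190 to minute 210.
A \ B = minute 5 to minute 45, minute 188 to minute 190.
Total: 40 minutes + 2 minutes = 42 minutes.

42 minutes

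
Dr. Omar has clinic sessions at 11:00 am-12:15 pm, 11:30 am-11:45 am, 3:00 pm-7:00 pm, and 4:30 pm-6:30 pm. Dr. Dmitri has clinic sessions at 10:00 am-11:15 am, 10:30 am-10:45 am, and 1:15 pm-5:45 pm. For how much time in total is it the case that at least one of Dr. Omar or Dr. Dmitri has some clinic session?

8 h

Merge the first list: 11:00 am–12:15 pm, 3:00 pm–7:00 pm.
Merge the second list: 10:00 am–11:15 am, 1:15 pm–5:45 pm.
A ∪ B = 10:00 am–12:15 pm, 1:15 pm–7:00 pm.
Total: 2 h 15 min + 5 h 45 min = 8 h.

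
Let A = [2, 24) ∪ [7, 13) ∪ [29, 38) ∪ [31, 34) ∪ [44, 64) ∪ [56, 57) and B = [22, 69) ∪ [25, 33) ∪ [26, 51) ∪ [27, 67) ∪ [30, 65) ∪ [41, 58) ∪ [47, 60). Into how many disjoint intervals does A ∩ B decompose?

A, merged: [2, 24), [29, 38), [44, 64).
B, merged: [22, 69).
A ∩ B = [22, 24), [29, 38), [44, 64).
That is 3 disjoint pieces.

3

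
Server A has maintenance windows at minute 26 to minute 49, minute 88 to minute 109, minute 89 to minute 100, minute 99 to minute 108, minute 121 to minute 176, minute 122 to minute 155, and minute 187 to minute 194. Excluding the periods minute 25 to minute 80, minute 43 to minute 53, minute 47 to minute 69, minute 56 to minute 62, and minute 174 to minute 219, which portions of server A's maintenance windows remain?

First set merges to minute 26 to minute 49, minute 88 to minute 109, minute 121 to minute 176, minute 187 to minute 194.
Second set merges to minute 25 to minute 80, minute 174 to minute 219.
minute 26 to minute 49 lies entirely inside B → drops out.
minute 88 to minute 109 is untouched.
minute 121 to minute 176 with B removed leaves minute 121 to minute 174.
minute 187 to minute 194 lies entirely inside B → drops out.

minute 88 to minute 109, minute 121 to minute 174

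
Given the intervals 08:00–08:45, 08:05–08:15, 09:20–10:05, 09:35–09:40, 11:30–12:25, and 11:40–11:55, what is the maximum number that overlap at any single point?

At 08:05, 2 of the intervals are simultaneously active.
No point has more.

2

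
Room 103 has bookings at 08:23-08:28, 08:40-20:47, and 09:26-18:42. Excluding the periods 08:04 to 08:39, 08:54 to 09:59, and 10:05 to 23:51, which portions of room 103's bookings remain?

First set merges to 08:23–08:28, 08:40–20:47.
08:23–08:28 lies entirely inside B → drops out.
08:40–20:47 with B removed leaves 08:40–08:54, 09:59–10:05.

08:40–08:54, 09:59–10:05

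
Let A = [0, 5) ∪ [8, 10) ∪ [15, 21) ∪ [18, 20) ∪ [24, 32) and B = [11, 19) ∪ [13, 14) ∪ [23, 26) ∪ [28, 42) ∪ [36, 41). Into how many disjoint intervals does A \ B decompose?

First set merges to [0, 5), [8, 10), [15, 21), [24, 32).
Second set merges to [11, 19), [23, 26), [28, 42).
A \ B = [0, 5), [8, 10), [19, 21), [26, 28).
That is 4 disjoint pieces.

4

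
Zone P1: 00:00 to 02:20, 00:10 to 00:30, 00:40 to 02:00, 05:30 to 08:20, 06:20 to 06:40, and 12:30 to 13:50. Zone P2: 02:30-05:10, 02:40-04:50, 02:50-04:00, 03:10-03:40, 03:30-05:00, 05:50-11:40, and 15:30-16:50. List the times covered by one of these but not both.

00:00–02:20, 02:30–05:10, 05:30–05:50, 08:20–11:40, 12:30–13:50, 15:30–16:50

First set merges to 00:00–02:20, 05:30–08:20, 12:30–13:50.
Second set merges to 02:30–05:10, 05:50–11:40, 15:30–16:50.
A but not B: 00:00–02:20, 05:30–05:50, 12:30–13:50.
B but not A: 02:30–05:10, 08:20–11:40, 15:30–16:50.
Combining gives A △ B.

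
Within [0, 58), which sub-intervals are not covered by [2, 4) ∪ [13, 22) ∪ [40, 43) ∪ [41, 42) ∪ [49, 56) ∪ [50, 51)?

The merged coverage is [2, 4), [13, 22), [40, 43), [49, 56).
Complement within [0, 58): [0, 2), [4, 13), [22, 40), [43, 49), [56, 58).

[0, 2) ∪ [4, 13) ∪ [22, 40) ∪ [43, 49) ∪ [56, 58)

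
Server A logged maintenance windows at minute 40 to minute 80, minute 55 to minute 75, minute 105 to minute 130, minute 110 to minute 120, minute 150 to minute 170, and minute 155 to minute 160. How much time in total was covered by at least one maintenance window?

85 minutes

Merged: minute 40 to minute 80, minute 105 to minute 130, minute 150 to minute 170.
Lengths: 40 minutes + 25 minutes + 20 minutes = 85 minutes.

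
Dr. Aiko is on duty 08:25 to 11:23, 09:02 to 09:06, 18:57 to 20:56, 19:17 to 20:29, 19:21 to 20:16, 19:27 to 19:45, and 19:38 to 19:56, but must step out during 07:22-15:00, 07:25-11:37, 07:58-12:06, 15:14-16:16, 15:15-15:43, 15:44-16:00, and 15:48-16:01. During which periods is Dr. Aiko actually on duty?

A, merged: 08:25–11:23, 18:57–20:56.
B, merged: 07:22–15:00, 15:14–16:16.
08:25–11:23: entirely removed.
18:57–20:56: nothing removed.

18:57–20:56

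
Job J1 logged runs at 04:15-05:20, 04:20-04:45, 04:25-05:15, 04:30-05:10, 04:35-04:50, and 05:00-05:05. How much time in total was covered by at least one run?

1 h 5 min

Merged: 04:15–05:20.
Length: 1 h 5 min.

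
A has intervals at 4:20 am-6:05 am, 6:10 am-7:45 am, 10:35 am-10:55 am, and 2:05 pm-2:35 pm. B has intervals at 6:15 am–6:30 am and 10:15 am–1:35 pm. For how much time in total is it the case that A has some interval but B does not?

A \ B = 4:20 am–6:05 am, 6:10 am–6:15 am, 6:30 am–7:45 am, 2:05 pm–2:35 pm.
Total: 1 h 45 min + 5 min + 1 h 15 min + 30 min = 3 h 35 min.

3 h 35 min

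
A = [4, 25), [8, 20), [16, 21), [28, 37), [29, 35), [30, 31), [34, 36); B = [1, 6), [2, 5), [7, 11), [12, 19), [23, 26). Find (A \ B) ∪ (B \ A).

Merge the first list: [4, 25), [28, 37).
Merge the second list: [1, 6), [7, 11), [12, 19), [23, 26).
A \ B = [6, 7), [11, 12), [19, 23), [28, 37).
B \ A = [1, 4), [25, 26).
Union of the two gives the symmetric difference.

[1, 4) ∪ [6, 7) ∪ [11, 12) ∪ [19, 23) ∪ [25, 26) ∪ [28, 37)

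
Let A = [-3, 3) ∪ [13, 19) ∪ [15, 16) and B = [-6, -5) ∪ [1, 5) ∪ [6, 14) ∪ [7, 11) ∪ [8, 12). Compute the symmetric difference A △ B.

[-6, -5) ∪ [-3, 1) ∪ [3, 5) ∪ [6, 13) ∪ [14, 19)

Merge the first list: [-3, 3), [13, 19).
Merge the second list: [-6, -5), [1, 5), [6, 14).
Only in the first: [-3, 1), [14, 19).
Only in the second: [-6, -5), [3, 5), [6, 13).
Together these are the periods covered by exactly one.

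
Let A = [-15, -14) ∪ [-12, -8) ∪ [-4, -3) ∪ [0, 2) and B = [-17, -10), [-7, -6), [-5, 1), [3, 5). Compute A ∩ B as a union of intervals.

[-15, -14) ∪ [-12, -10) ∪ [-4, -3) ∪ [0, 1)

[-15, -14) overlaps B on [-15, -14).
[-12, -8) overlaps B on [-12, -10).
[-4, -3) overlaps B on [-4, -3).
[0, 2) overlaps B on [0, 1).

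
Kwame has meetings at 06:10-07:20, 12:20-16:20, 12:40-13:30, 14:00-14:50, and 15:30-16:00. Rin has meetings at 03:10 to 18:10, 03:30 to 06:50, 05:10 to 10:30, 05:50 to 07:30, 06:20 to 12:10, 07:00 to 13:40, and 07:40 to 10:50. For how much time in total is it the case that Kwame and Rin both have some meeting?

5 h 10 min

First set merges to 06:10-07:20, 12:20-16:20.
Second set merges to 03:10-18:10.
A ∩ B = 06:10-07:20, 12:20-16:20.
Total: 1 h 10 min + 4 h = 5 h 10 min.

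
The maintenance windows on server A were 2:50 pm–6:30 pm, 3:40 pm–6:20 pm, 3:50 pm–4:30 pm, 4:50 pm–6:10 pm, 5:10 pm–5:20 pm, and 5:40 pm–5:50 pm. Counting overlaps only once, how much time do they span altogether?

Merged: 2:50 pm–6:30 pm.
Length: 3 h 40 min.

3 h 40 min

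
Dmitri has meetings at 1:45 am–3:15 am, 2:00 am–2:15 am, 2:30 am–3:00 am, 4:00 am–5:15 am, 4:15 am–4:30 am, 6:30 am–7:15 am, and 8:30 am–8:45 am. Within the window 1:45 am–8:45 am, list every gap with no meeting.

Covered (merged): 1:45 am-3:15 am, 4:00 am-5:15 am, 6:30 am-7:15 am, 8:30 am-8:45 am.
Gaps within 1:45 am-8:45 am: 3:15 am-4:00 am, 5:15 am-6:30 am, 7:15 am-8:30 am.

3:15 am-4:00 am, 5:15 am-6:30 am, 7:15 am-8:30 am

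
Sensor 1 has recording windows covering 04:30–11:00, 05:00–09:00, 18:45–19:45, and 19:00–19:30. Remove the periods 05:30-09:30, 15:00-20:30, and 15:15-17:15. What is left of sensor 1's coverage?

A, merged: 04:30-11:00, 18:45-19:45.
B, merged: 05:30-09:30, 15:00-20:30.
04:30-11:00 \ B = 04:30-05:30, 09:30-11:00.
18:45-19:45: entirely removed.

04:30-05:30, 09:30-11:00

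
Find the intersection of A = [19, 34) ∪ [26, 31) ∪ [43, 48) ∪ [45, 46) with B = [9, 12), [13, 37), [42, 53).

[19, 34) ∪ [43, 48)

First set merges to [19, 34), [43, 48).
[19, 34) ∩ B → [19, 34).
[43, 48) ∩ B → [43, 48).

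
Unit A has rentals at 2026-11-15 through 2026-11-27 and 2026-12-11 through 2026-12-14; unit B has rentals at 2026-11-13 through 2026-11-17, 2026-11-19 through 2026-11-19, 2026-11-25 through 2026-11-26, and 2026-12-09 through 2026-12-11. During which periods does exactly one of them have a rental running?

2026-11-13 through 2026-11-14, 2026-11-18 through 2026-11-18, 2026-11-20 through 2026-11-24, 2026-11-27 through 2026-11-27, 2026-12-09 through 2026-12-10, 2026-12-12 through 2026-12-14

A \ B = 2026-11-18 through 2026-11-18, 2026-11-20 through 2026-11-24, 2026-11-27 through 2026-11-27, 2026-12-12 through 2026-12-14.
B \ A = 2026-11-13 through 2026-11-14, 2026-12-09 through 2026-12-10.
Union of the two gives the symmetric difference.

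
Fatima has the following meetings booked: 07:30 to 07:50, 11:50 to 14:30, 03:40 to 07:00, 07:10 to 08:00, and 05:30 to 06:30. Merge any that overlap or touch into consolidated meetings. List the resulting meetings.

03:40–07:00, 07:10–08:00, 11:50–14:30

Sort by start: 03:40–07:00, 05:30–06:30, 07:10–08:00, 07:30–07:50, 11:50–14:30.
05:30–06:30 overlaps/touches 03:40–07:00 → extend to 03:40–07:00.
07:10–08:00 is disjoint → start new block.
07:30–07:50 overlaps/touches 07:10–08:00 → extend to 07:10–08:00.
11:50–14:30 is disjoint → start new block.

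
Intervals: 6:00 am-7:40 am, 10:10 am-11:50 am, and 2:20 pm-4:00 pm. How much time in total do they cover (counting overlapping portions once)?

5 h

Merged: 6:00 am–7:40 am, 10:10 am–11:50 am, 2:20 pm–4:00 pm.
Lengths: 1 h 40 min + 1 h 40 min + 1 h 40 min = 5 h.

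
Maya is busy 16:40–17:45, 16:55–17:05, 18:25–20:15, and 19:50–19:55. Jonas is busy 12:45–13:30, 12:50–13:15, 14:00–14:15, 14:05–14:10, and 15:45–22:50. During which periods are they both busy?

16:40–17:45, 18:25–20:15

A, merged: 16:40–17:45, 18:25–20:15.
B, merged: 12:45–13:30, 14:00–14:15, 15:45–22:50.
16:40–17:45 meets the second set on 16:40–17:45.
18:25–20:15 meets the second set on 18:25–20:15.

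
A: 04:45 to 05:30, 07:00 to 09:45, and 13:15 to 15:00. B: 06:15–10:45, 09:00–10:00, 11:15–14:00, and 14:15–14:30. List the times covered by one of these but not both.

04:45–05:30, 06:15–07:00, 09:45–10:45, 11:15–13:15, 14:00–14:15, 14:30–15:00

B, merged: 06:15–10:45, 11:15–14:00, 14:15–14:30.
A but not B: 04:45–05:30, 14:00–14:15, 14:30–15:00.
B but not A: 06:15–07:00, 09:45–10:45, 11:15–13:15.
Combining gives A △ B.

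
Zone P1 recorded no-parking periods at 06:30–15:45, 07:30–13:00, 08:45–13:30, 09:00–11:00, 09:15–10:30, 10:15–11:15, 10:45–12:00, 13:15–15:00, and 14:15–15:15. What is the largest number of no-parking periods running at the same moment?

Walk the sorted start/end points keeping a running depth.
The depth first hits 6 at 10:15.

6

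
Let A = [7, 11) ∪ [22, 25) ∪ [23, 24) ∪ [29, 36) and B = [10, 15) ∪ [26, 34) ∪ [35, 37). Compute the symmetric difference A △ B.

A, merged: [7, 11), [22, 25), [29, 36).
A but not B: [7, 10), [22, 25), [34, 35).
B but not A: [11, 15), [26, 29), [36, 37).
Combining gives A △ B.

[7, 10) ∪ [11, 15) ∪ [22, 25) ∪ [26, 29) ∪ [34, 35) ∪ [36, 37)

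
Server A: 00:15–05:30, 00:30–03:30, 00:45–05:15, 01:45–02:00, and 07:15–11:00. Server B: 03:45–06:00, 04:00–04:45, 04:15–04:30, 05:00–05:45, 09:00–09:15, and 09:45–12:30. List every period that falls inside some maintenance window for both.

First set merges to 00:15–05:30, 07:15–11:00.
Second set merges to 03:45–06:00, 09:00–09:15, 09:45–12:30.
00:15–05:30 meets the second set on 03:45–05:30.
07:15–11:00 meets the second set on 09:00–09:15, 09:45–11:00.

03:45–05:30, 09:00–09:15, 09:45–11:00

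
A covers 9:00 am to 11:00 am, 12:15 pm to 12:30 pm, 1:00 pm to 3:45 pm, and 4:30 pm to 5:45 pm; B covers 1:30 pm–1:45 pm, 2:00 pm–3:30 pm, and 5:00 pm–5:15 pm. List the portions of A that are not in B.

9:00 am-11:00 am is untouched.
12:15 pm-12:30 pm is untouched.
1:00 pm-3:45 pm with B removed leaves 1:00 pm-1:30 pm, 1:45 pm-2:00 pm, 3:30 pm-3:45 pm.
4:30 pm-5:45 pm with B removed leaves 4:30 pm-5:00 pm, 5:15 pm-5:45 pm.

9:00 am-11:00 am, 12:15 pm-12:30 pm, 1:00 pm-1:30 pm, 1:45 pm-2:00 pm, 3:30 pm-3:45 pm, 4:30 pm-5:00 pm, 5:15 pm-5:45 pm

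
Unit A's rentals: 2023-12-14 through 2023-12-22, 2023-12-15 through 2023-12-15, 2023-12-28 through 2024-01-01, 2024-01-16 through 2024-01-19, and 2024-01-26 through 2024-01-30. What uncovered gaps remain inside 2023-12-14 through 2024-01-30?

The merged coverage is 2023-12-14 through 2023-12-22, 2023-12-28 through 2024-01-01, 2024-01-16 through 2024-01-19, 2024-01-26 through 2024-01-30.
Complement within 2023-12-14 through 2024-01-30: 2023-12-23 through 2023-12-27, 2024-01-02 through 2024-01-15, 2024-01-20 through 2024-01-25.

2023-12-23 through 2023-12-27, 2024-01-02 through 2024-01-15, 2024-01-20 through 2024-01-25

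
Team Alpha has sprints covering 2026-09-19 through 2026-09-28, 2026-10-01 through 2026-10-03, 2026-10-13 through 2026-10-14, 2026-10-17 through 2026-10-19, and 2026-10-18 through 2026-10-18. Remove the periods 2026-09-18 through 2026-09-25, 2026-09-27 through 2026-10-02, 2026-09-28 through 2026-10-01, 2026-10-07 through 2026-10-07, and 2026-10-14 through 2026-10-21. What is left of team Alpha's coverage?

2026-09-26 through 2026-09-26, 2026-10-03 through 2026-10-03, 2026-10-13 through 2026-10-13

A, merged: 2026-09-19 through 2026-09-28, 2026-10-01 through 2026-10-03, 2026-10-13 through 2026-10-14, 2026-10-17 through 2026-10-19.
B, merged: 2026-09-18 through 2026-09-25, 2026-09-27 through 2026-10-02, 2026-10-07 through 2026-10-07, 2026-10-14 through 2026-10-21.
2026-09-19 through 2026-09-28 minus B → 2026-09-26 through 2026-09-26.
2026-10-01 through 2026-10-03 minus B → 2026-10-03 through 2026-10-03.
2026-10-13 through 2026-10-14 minus B → 2026-10-13 through 2026-10-13.
2026-10-17 through 2026-10-19: fully covered by B → removed.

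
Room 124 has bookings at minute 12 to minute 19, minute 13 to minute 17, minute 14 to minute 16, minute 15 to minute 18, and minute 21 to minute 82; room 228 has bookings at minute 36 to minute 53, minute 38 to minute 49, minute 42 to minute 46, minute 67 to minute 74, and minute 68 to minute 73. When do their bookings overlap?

First set merges to minute 12 to minute 19, minute 21 to minute 82.
Second set merges to minute 36 to minute 53, minute 67 to minute 74.
minute 12 to minute 19 falls entirely outside B.
minute 21 to minute 82 overlaps B on minute 36 to minute 53, minute 67 to minute 74.

minute 36 to minute 53, minute 67 to minute 74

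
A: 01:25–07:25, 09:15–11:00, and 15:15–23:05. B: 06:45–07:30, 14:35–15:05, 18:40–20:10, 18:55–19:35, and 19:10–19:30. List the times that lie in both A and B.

06:45-07:25, 18:40-20:10

Second set merges to 06:45-07:30, 14:35-15:05, 18:40-20:10.
01:25-07:25 ∩ B → 06:45-07:25.
09:15-11:00 meets no B interval.
15:15-23:05 ∩ B → 18:40-20:10.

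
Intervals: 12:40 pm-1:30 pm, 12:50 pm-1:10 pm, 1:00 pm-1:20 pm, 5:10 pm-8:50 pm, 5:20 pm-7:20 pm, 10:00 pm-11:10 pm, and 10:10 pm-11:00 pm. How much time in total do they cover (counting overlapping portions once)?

5 h 40 min

Merged: 12:40 pm–1:30 pm, 5:10 pm–8:50 pm, 10:00 pm–11:10 pm.
Lengths: 50 min + 3 h 40 min + 1 h 10 min = 5 h 40 min.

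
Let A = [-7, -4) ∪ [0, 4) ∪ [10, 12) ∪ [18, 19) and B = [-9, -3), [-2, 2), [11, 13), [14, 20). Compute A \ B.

[2, 4) ∪ [10, 11)

[-7, -4) lies entirely inside B → drops out.
[0, 4) with B removed leaves [2, 4).
[10, 12) with B removed leaves [10, 11).
[18, 19) lies entirely inside B → drops out.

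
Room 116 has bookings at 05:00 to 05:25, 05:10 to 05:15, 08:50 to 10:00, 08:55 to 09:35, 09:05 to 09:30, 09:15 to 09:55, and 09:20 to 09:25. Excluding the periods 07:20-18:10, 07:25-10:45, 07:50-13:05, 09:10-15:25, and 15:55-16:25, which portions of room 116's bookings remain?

05:00–05:25

First set merges to 05:00–05:25, 08:50–10:00.
Second set merges to 07:20–18:10.
05:00–05:25 is untouched.
08:50–10:00 lies entirely inside B → drops out.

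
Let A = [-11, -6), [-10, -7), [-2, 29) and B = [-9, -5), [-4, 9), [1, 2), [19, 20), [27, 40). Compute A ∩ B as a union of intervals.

[-9, -6) ∪ [-2, 9) ∪ [19, 20) ∪ [27, 29)

A, merged: [-11, -6), [-2, 29).
B, merged: [-9, -5), [-4, 9), [19, 20), [27, 40).
[-11, -6) meets the second set on [-9, -6).
[-2, 29) meets the second set on [-2, 9), [19, 20), [27, 29).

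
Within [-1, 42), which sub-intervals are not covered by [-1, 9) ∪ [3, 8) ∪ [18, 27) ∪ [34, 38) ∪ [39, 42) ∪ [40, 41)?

[9, 18) ∪ [27, 34) ∪ [38, 39)

After merging, the occupied span is [-1, 9), [18, 27), [34, 38), [39, 42).
Gaps within [-1, 42): [9, 18), [27, 34), [38, 39).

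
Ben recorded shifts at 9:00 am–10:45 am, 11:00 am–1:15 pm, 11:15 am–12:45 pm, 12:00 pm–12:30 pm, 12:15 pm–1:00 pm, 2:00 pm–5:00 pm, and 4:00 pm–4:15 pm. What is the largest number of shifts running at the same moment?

Sweep endpoints in order; track running count of active intervals.
Peak of 4 reached at 12:15 pm.

4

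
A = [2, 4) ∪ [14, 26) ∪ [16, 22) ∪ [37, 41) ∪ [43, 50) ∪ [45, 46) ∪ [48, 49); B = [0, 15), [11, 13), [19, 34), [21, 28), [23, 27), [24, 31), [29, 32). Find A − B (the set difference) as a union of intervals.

[15, 19) ∪ [37, 41) ∪ [43, 50)

Merge the first list: [2, 4), [14, 26), [37, 41), [43, 50).
Merge the second list: [0, 15), [19, 34).
[2, 4): entirely removed.
[14, 26) \ B = [15, 19).
[37, 41): nothing removed.
[43, 50): nothing removed.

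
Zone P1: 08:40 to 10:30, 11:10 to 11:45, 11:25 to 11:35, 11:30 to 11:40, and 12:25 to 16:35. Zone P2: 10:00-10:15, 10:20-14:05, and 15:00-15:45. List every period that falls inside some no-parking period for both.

10:00–10:15, 10:20–10:30, 11:10–11:45, 12:25–14:05, 15:00–15:45

First set merges to 08:40–10:30, 11:10–11:45, 12:25–16:35.
08:40–10:30 overlaps B on 10:00–10:15, 10:20–10:30.
11:10–11:45 overlaps B on 11:10–11:45.
12:25–16:35 overlaps B on 12:25–14:05, 15:00–15:45.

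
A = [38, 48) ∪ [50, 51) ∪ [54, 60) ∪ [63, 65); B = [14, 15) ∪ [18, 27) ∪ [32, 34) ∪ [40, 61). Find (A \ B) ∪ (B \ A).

[14, 15) ∪ [18, 27) ∪ [32, 34) ∪ [38, 40) ∪ [48, 50) ∪ [51, 54) ∪ [60, 61) ∪ [63, 65)

A but not B: [38, 40), [63, 65).
B but not A: [14, 15), [18, 27), [32, 34), [48, 50), [51, 54), [60, 61).
Combining gives A △ B.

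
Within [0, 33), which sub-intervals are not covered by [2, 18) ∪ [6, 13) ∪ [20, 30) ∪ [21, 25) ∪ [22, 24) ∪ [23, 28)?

[0, 2) ∪ [18, 20) ∪ [30, 33)

After merging, the occupied span is [2, 18), [20, 30).
Gaps within [0, 33): [0, 2), [18, 20), [30, 33).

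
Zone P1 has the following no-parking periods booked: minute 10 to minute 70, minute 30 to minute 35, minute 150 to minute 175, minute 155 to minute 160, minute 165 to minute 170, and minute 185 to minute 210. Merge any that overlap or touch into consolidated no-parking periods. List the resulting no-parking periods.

minute 10 to minute 70, minute 150 to minute 175, minute 185 to minute 210

minute 30 to minute 35 overlaps/touches minute 10 to minute 70 → extend to minute 10 to minute 70.
minute 150 to minute 175 is disjoint → start new block.
minute 155 to minute 160 overlaps/touches minute 150 to minute 175 → extend to minute 150 to minute 175.
minute 165 to minute 170 overlaps/touches minute 150 to minute 175 → extend to minute 150 to minute 175.
minute 185 to minute 210 is disjoint → start new block.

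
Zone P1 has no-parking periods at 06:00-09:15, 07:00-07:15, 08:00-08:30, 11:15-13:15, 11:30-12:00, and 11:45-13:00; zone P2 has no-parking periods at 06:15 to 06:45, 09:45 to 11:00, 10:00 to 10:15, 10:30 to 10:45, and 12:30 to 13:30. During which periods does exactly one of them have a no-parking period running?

06:00-06:15, 06:45-09:15, 09:45-11:00, 11:15-12:30, 13:15-13:30

A, merged: 06:00-09:15, 11:15-13:15.
B, merged: 06:15-06:45, 09:45-11:00, 12:30-13:30.
A \ B = 06:00-06:15, 06:45-09:15, 11:15-12:30.
B \ A = 09:45-11:00, 13:15-13:30.
Union of the two gives the symmetric difference.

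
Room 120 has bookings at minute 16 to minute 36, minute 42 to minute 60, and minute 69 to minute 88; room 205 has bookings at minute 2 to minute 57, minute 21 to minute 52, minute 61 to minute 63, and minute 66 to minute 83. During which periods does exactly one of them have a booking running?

minute 2 to minute 16, minute 36 to minute 42, minute 57 to minute 60, minute 61 to minute 63, minute 66 to minute 69, minute 83 to minute 88

Merge the second list: minute 2 to minute 57, minute 61 to minute 63, minute 66 to minute 83.
Only in the first: minute 57 to minute 60, minute 83 to minute 88.
Only in the second: minute 2 to minute 16, minute 36 to minute 42, minute 61 to minute 63, minute 66 to minute 69.
Together these are the periods covered by exactly one.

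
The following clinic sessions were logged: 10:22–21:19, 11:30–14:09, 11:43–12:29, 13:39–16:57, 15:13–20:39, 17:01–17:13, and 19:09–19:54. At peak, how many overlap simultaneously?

Sweep endpoints in order; track running count of active intervals.
Peak of 3 reached at 11:43.

3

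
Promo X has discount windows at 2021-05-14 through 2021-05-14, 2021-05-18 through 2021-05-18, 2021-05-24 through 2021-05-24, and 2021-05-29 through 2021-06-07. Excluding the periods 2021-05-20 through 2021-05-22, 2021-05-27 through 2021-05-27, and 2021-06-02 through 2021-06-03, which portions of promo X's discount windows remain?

2021-05-14 through 2021-05-14: no B overlap → unchanged.
2021-05-18 through 2021-05-18: no B overlap → unchanged.
2021-05-24 through 2021-05-24: no B overlap → unchanged.
2021-05-29 through 2021-06-07 minus B → 2021-05-29 through 2021-06-01, 2021-06-04 through 2021-06-07.

2021-05-14 through 2021-05-14, 2021-05-18 through 2021-05-18, 2021-05-24 through 2021-05-24, 2021-05-29 through 2021-06-01, 2021-06-04 through 2021-06-07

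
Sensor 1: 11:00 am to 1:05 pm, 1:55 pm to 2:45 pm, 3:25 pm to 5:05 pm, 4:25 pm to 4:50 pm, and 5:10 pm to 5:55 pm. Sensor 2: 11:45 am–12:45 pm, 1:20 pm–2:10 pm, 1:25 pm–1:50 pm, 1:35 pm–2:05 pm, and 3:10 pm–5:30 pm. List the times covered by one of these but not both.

11:00 am-11:45 am, 12:45 pm-1:05 pm, 1:20 pm-1:55 pm, 2:10 pm-2:45 pm, 3:10 pm-3:25 pm, 5:05 pm-5:10 pm, 5:30 pm-5:55 pm

Merge the first list: 11:00 am-1:05 pm, 1:55 pm-2:45 pm, 3:25 pm-5:05 pm, 5:10 pm-5:55 pm.
Merge the second list: 11:45 am-12:45 pm, 1:20 pm-2:10 pm, 3:10 pm-5:30 pm.
A but not B: 11:00 am-11:45 am, 12:45 pm-1:05 pm, 2:10 pm-2:45 pm, 5:30 pm-5:55 pm.
B but not A: 1:20 pm-1:55 pm, 3:10 pm-3:25 pm, 5:05 pm-5:10 pm.
Combining gives A △ B.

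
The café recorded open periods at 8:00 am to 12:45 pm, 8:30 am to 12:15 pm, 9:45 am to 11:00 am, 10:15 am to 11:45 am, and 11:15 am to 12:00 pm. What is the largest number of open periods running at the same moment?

At 10:15 am, 4 of the intervals are simultaneously active.
No point has more.

4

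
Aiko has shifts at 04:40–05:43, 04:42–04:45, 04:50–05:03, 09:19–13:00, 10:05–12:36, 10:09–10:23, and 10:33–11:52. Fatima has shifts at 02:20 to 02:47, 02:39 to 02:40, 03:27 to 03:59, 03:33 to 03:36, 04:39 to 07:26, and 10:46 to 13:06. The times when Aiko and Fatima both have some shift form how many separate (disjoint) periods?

A, merged: 04:40–05:43, 09:19–13:00.
B, merged: 02:20–02:47, 03:27–03:59, 04:39–07:26, 10:46–13:06.
A ∩ B = 04:40–05:43, 10:46–13:00.
That is 2 disjoint pieces.

2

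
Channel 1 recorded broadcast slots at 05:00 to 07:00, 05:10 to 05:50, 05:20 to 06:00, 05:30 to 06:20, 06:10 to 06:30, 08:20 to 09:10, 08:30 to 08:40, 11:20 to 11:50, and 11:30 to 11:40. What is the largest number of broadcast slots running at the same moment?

4

Walk the sorted start/end points keeping a running depth.
The depth first hits 4 at 05:30.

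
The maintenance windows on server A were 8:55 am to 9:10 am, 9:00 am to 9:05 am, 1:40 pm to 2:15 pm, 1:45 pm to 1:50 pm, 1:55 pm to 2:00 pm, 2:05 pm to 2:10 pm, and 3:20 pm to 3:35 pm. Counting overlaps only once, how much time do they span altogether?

1 h 5 min

Merged: 8:55 am-9:10 am, 1:40 pm-2:15 pm, 3:20 pm-3:35 pm.
Lengths: 15 min + 35 min + 15 min = 1 h 5 min.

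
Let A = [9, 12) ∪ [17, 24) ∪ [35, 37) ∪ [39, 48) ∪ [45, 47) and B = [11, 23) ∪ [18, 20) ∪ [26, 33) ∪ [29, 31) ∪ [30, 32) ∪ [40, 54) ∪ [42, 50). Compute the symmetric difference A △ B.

Merge the first list: [9, 12), [17, 24), [35, 37), [39, 48).
Merge the second list: [11, 23), [26, 33), [40, 54).
Only in the first: [9, 11), [23, 24), [35, 37), [39, 40).
Only in the second: [12, 17), [26, 33), [48, 54).
Together these are the periods covered by exactly one.

[9, 11) ∪ [12, 17) ∪ [23, 24) ∪ [26, 33) ∪ [35, 37) ∪ [39, 40) ∪ [48, 54)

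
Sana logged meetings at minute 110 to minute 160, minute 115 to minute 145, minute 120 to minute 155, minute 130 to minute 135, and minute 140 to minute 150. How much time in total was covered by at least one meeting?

50 minutes

Merged: minute 110 to minute 160.
Length: 50 minutes.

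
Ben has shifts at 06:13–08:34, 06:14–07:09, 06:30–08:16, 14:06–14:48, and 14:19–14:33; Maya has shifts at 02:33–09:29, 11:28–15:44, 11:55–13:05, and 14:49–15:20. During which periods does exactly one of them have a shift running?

A, merged: 06:13-08:34, 14:06-14:48.
B, merged: 02:33-09:29, 11:28-15:44.
A \ B = none.
B \ A = 02:33-06:13, 08:34-09:29, 11:28-14:06, 14:48-15:44.
Union of the two gives the symmetric difference.

02:33-06:13, 08:34-09:29, 11:28-14:06, 14:48-15:44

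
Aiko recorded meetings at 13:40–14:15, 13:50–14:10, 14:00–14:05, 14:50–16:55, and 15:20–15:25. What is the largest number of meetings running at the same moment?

At 14:00, 3 of the intervals are simultaneously active.
No point has more.

3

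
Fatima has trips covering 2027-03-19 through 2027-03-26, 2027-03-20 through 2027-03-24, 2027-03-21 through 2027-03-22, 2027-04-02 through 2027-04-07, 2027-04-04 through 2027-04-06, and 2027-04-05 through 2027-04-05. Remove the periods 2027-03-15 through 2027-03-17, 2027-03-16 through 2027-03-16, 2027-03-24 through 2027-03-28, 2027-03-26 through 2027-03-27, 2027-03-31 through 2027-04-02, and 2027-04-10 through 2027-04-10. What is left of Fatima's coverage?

2027-03-19 through 2027-03-23, 2027-04-03 through 2027-04-07

First set merges to 2027-03-19 through 2027-03-26, 2027-04-02 through 2027-04-07.
Second set merges to 2027-03-15 through 2027-03-17, 2027-03-24 through 2027-03-28, 2027-03-31 through 2027-04-02, 2027-04-10 through 2027-04-10.
2027-03-19 through 2027-03-26 \ B = 2027-03-19 through 2027-03-23.
2027-04-02 through 2027-04-07 \ B = 2027-04-03 through 2027-04-07.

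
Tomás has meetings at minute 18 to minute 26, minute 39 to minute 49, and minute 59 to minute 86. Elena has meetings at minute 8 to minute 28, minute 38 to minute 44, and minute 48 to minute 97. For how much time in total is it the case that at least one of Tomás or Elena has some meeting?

A ∪ B = minute 8 to minute 28, minute 38 to minute 97.
Total: 20 minutes + 59 minutes = 79 minutes.

79 minutes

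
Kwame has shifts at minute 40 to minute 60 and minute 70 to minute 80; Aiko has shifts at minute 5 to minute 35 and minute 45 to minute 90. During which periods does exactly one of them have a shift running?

minute 5 to minute 35, minute 40 to minute 45, minute 60 to minute 70, minute 80 to minute 90

A \ B = minute 40 to minute 45.
B \ A = minute 5 to minute 35, minute 60 to minute 70, minute 80 to minute 90.
Union of the two gives the symmetric difference.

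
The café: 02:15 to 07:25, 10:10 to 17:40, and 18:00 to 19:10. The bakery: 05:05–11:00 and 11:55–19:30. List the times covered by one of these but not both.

02:15–05:05, 07:25–10:10, 11:00–11:55, 17:40–18:00, 19:10–19:30

A but not B: 02:15–05:05, 11:00–11:55.
B but not A: 07:25–10:10, 17:40–18:00, 19:10–19:30.
Combining gives A △ B.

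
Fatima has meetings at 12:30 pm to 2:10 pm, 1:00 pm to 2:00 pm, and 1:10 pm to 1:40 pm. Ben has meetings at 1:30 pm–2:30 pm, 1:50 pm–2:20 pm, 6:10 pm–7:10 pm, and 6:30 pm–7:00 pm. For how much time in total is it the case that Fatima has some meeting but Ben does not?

1 h

Merge the first list: 12:30 pm-2:10 pm.
Merge the second list: 1:30 pm-2:30 pm, 6:10 pm-7:10 pm.
A \ B = 12:30 pm-1:30 pm.
Total: 1 h.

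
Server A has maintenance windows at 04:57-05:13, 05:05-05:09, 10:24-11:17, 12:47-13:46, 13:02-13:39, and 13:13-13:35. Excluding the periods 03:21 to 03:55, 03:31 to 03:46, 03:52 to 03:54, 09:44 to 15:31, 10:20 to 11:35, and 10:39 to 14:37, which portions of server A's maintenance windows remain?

First set merges to 04:57–05:13, 10:24–11:17, 12:47–13:46.
Second set merges to 03:21–03:55, 09:44–15:31.
04:57–05:13: nothing removed.
10:24–11:17: entirely removed.
12:47–13:46: entirely removed.

04:57–05:13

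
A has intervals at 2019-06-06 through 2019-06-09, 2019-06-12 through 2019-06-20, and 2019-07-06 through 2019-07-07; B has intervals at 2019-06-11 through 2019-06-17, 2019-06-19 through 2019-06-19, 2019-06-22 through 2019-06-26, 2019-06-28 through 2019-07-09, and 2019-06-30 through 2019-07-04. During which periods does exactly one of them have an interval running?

2019-06-06 through 2019-06-09, 2019-06-11 through 2019-06-11, 2019-06-18 through 2019-06-18, 2019-06-20 through 2019-06-20, 2019-06-22 through 2019-06-26, 2019-06-28 through 2019-07-05, 2019-07-08 through 2019-07-09

B, merged: 2019-06-11 through 2019-06-17, 2019-06-19 through 2019-06-19, 2019-06-22 through 2019-06-26, 2019-06-28 through 2019-07-09.
Only in the first: 2019-06-06 through 2019-06-09, 2019-06-18 through 2019-06-18, 2019-06-20 through 2019-06-20.
Only in the second: 2019-06-11 through 2019-06-11, 2019-06-22 through 2019-06-26, 2019-06-28 through 2019-07-05, 2019-07-08 through 2019-07-09.
Together these are the periods covered by exactly one.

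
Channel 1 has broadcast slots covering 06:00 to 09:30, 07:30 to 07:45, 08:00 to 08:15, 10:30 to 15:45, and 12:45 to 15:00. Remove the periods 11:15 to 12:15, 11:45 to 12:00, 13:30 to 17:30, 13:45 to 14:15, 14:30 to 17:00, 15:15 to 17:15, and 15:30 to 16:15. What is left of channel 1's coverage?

First set merges to 06:00–09:30, 10:30–15:45.
Second set merges to 11:15–12:15, 13:30–17:30.
06:00–09:30: no B overlap → unchanged.
10:30–15:45 minus B → 10:30–11:15, 12:15–13:30.

06:00–09:30, 10:30–11:15, 12:15–13:30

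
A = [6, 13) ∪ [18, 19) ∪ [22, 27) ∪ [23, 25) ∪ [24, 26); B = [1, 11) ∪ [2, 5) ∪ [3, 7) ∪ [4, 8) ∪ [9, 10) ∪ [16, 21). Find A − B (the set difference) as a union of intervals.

[11, 13) ∪ [22, 27)

A, merged: [6, 13), [18, 19), [22, 27).
B, merged: [1, 11), [16, 21).
[6, 13) minus B → [11, 13).
[18, 19): fully covered by B → removed.
[22, 27): no B overlap → unchanged.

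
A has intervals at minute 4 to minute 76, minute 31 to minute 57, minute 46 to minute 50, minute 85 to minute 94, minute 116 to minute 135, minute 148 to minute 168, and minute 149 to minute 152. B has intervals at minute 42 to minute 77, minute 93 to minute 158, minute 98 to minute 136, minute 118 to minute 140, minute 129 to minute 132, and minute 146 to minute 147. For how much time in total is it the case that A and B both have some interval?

64 minutes

A, merged: minute 4 to minute 76, minute 85 to minute 94, minute 116 to minute 135, minute 148 to minute 168.
B, merged: minute 42 to minute 77, minute 93 to minute 158.
A ∩ B = minute 42 to minute 76, minute 93 to minute 94, minute 116 to minute 135, minute 148 to minute 158.
Total: 34 minutes + 1 minute + 19 minutes + 10 minutes = 64 minutes.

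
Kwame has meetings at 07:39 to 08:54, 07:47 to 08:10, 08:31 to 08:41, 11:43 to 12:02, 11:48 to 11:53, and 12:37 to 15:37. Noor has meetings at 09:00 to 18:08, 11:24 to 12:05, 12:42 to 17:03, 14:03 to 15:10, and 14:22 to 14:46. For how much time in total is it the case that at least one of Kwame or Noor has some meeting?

A, merged: 07:39-08:54, 11:43-12:02, 12:37-15:37.
B, merged: 09:00-18:08.
A ∪ B = 07:39-08:54, 09:00-18:08.
Total: 1 h 15 min + 9 h 8 min = 10 h 23 min.

10 h 23 min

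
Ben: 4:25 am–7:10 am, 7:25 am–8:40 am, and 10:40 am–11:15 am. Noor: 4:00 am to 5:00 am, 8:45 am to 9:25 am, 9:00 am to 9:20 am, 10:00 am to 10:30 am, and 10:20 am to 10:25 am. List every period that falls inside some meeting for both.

Merge the second list: 4:00 am–5:00 am, 8:45 am–9:25 am, 10:00 am–10:30 am.
4:25 am–7:10 am overlaps B on 4:25 am–5:00 am.
7:25 am–8:40 am falls entirely outside B.
10:40 am–11:15 am falls entirely outside B.

4:25 am–5:00 am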